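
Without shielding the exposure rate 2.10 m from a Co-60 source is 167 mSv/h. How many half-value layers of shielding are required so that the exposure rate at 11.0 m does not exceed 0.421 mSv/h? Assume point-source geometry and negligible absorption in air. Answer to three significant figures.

3.85 half-value layers

At 11.0 m, distance alone gives (2.10/11.0)² = 0.03645, so 167 × 0.03645 = 6.087 mSv/h.
Further attenuation needed: 6.087/0.421 = 14.46.
n = log₂(14.46) = 3.854 half-value layers.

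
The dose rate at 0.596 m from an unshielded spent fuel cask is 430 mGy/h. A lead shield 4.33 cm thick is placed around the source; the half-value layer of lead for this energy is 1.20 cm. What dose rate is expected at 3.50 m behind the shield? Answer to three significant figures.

Distance alone: (0.596/3.50)² = 0.02900, so 430 × 0.02900 = 12.47 mGy/h.
Shield: 4.33/1.20 = 3.608 half-value layers → attenuation 2^(−3.608) = 0.08201.
Combined: 12.47 × 0.08201 = 1.023 mGy/h.

1.02 mGy/h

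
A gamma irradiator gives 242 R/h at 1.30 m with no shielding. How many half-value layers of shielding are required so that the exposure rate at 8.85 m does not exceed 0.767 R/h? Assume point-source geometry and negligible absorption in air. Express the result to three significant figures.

At 8.85 m, distance alone gives (1.30/8.85)² = 0.02158, so 242 × 0.02158 = 5.222 R/h.
Further attenuation needed: 5.222/0.767 = 6.808.
n = log₂(6.808) = 2.767 half-value layers.

2.77 half-value layers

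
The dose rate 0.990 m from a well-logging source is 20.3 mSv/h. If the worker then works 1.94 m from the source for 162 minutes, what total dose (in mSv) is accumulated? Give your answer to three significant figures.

Since intensity falls as 1/r², rate at 1.94 m:
(0.990/1.94)² = 0.2604, so 20.3 × 0.2604 = 5.286 mSv/h.
Dose = rate × time = 5.286 mSv/h × 2.700 h = 14.27 mSv.

14.3 mSv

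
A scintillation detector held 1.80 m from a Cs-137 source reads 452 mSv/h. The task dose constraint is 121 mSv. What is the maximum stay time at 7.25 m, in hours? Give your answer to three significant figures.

4.34 h

Intensity scales as (d₁/d₂)², so rate at 7.25 m:
(1.80/7.25)² = 0.06164, so 452 × 0.06164 = 27.86 mSv/h.
Stay time = 121 mSv ÷ 27.86 mSv/h = 4.343 h.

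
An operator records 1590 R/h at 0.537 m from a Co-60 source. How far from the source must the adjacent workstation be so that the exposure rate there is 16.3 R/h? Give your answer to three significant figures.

By the inverse-square law, d₂ = d₁·√(I₁/I₂).
I₁/I₂ = 1590/16.3 = 97.55, so d₂ = 0.537 × √97.55 = 5.304 m.

5.30 m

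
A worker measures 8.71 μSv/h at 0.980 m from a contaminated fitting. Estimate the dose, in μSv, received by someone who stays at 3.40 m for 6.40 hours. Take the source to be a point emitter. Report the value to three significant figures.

4.63 μSv

Intensity scales as (d₁/d₂)², so rate at 3.40 m:
8.71 × (0.980/3.40)² = 8.71 × 0.08308 = 0.7236 μSv/h.
Dose = rate × time = 0.7236 μSv/h × 6.400 h = 4.631 μSv.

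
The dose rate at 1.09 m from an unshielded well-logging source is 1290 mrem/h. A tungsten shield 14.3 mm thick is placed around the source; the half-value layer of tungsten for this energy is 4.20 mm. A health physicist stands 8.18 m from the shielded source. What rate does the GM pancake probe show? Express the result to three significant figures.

2.16 mrem/h

Distance alone: 1290 × (1.09/8.18)² = 1290 × 0.01776 = 22.91 mrem/h.
Shield: 14.3/4.20 = 3.405 half-value layers → attenuation 2^(−3.405) = 0.09440.
Combined: 22.91 × 0.09440 = 2.163 mrem/h.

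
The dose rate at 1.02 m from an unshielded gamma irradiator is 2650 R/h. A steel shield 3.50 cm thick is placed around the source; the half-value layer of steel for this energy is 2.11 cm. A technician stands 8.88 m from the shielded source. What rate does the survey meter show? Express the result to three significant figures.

Distance alone: 2650 × (1.02/8.88)² = 2650 × 0.01319 = 34.95 R/h.
Shield: 3.50/2.11 = 1.659 half-value layers → attenuation 2^(−1.659) = 0.3167.
Combined: 34.95 × 0.3167 = 11.07 R/h.

11.1 R/h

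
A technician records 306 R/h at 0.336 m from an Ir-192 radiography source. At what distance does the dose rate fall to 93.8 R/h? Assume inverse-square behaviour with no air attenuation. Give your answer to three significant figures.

Intensity scales as (d₁/d₂)², so d₂ = d₁·√(I₁/I₂).
I₁/I₂ = 306/93.8 = 3.262, so d₂ = 0.336 × √3.262 = 0.6068 m.

0.607 m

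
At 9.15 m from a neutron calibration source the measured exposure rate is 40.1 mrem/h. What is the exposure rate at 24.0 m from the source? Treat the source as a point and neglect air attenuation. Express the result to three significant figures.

Using I₁d₁² = I₂d₂², scaling from 9.15 m to 24.0 m:
40.1 × (9.15/24.0)² = 40.1 × 0.1454 = 5.831 mrem/h.

5.83 mrem/h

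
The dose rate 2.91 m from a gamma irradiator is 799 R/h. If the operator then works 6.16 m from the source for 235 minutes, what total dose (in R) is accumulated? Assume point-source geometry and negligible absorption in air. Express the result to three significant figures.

Applying the 1/r² law, rate at 6.16 m:
799 × (2.91/6.16)² = 799 × 0.2232 = 178.3 R/h.
Dose = rate × time = 178.3 R/h × 3.917 h = 698.4 R.

698 R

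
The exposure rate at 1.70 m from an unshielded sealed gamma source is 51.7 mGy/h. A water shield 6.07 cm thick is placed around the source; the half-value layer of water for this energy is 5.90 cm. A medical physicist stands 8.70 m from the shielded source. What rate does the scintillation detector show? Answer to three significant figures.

0.967 mGy/h

Distance alone: (1.70/8.70)² = 0.03818, so 51.7 × 0.03818 = 1.974 mGy/h.
Shield: 6.07/5.90 = 1.029 half-value layers → attenuation 2^(−1.029) = 0.4900.
Combined: 1.974 × 0.4900 = 0.9673 mGy/h.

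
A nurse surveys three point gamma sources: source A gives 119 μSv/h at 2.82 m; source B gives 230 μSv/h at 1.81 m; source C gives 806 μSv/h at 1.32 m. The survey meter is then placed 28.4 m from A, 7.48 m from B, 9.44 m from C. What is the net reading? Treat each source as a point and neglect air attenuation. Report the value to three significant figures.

By superposition, sum each source's inverse-square contribution:
A: 119 × (2.82/28.4)² = 1.173 μSv/h
B: 230 × (1.81/7.48)² = 13.47 μSv/h
C: 806 × (1.32/9.44)² = 15.76 μSv/h
Total = 1.173 + 13.47 + 15.76 = 30.40 μSv/h.

30.4 μSv/h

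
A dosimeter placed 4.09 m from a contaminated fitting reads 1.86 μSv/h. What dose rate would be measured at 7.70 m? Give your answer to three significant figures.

0.525 μSv/h

Since intensity falls as 1/r², scaling from 4.09 m to 7.70 m:
(4.09/7.70)² = 0.2821, so 1.86 × 0.2821 = 0.5247 μSv/h.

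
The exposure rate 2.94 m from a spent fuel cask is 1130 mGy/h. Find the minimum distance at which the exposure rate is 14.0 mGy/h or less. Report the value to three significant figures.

Intensity scales as (d₁/d₂)², so d₂ = d₁·√(I₁/I₂).
I₁/I₂ = 1130/14.0 = 80.71, so d₂ = 2.94 × √80.71 = 26.41 m.

26.4 m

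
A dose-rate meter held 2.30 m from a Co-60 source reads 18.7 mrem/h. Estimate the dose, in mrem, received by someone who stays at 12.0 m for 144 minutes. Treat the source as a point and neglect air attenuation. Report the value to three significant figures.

1.65 mrem

Applying the 1/r² law, rate at 12.0 m:
18.7 × (2.30/12.0)² = 18.7 × 0.03674 = 0.6870 mrem/h.
Dose = rate × time = 0.6870 mrem/h × 2.400 h = 1.649 mrem.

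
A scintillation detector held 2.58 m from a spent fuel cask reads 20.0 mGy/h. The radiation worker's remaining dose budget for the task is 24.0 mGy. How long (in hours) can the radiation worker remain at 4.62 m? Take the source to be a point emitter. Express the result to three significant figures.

3.85 h

Intensity scales as (d₁/d₂)², so rate at 4.62 m:
20.0 × (2.58/4.62)² = 20.0 × 0.3119 = 6.238 mGy/h.
Stay time = 24.0 mGy ÷ 6.238 mGy/h = 3.847 h.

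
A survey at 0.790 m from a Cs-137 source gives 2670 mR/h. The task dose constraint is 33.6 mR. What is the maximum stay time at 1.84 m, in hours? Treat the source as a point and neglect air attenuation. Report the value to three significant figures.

Intensity scales as (d₁/d₂)², so rate at 1.84 m:
2670 × (0.790/1.84)² = 2670 × 0.1843 = 492.1 mR/h.
Stay time = 33.6 mR ÷ 492.1 mR/h = 0.06828 h.

0.0683 h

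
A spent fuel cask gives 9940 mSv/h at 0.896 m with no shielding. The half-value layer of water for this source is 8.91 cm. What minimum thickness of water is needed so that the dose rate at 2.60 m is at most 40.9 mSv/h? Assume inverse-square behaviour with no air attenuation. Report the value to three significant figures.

At 2.60 m, distance alone gives (0.896/2.60)² = 0.1188, so 9940 × 0.1188 = 1181 mSv/h.
Further attenuation needed: 1181/40.9 = 28.88.
n = log₂(28.88) = 4.852 half-value layers.
Thickness = 4.852 × 8.91 cm = 43.23 cm.

43.2 cm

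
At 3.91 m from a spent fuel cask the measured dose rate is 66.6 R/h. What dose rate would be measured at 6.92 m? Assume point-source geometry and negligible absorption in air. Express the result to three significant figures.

Since intensity falls as 1/r², scaling from 3.91 m to 6.92 m:
(3.91/6.92)² = 0.3193, so 66.6 × 0.3193 = 21.27 R/h.

21.3 R/h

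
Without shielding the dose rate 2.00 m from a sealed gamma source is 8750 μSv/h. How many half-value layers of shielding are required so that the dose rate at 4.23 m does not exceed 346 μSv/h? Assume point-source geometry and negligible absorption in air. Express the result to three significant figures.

2.50 half-value layers

At 4.23 m, distance alone gives (2.00/4.23)² = 0.2236, so 8750 × 0.2236 = 1956 μSv/h.
Further attenuation needed: 1956/346 = 5.653.
n = log₂(5.653) = 2.499 half-value layers.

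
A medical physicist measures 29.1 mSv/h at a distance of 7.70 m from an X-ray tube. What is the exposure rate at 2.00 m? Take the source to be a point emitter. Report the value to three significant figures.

431 mSv/h

Intensity scales as (d₁/d₂)², so the rate at 2.00 m is
29.1 × (7.70/2.00)² = 29.1 × 14.82 = 431.3 mSv/h.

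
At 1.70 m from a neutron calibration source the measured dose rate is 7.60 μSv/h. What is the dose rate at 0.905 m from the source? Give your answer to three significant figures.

By the inverse-square law, scaling from 1.70 m to 0.905 m:
(1.70/0.905)² = 3.529, so 7.60 × 3.529 = 26.82 μSv/h.

26.8 μSv/h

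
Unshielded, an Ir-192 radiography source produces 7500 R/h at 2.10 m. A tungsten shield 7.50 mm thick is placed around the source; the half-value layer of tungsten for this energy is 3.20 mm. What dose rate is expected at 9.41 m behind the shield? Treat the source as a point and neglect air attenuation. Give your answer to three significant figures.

Distance alone: 7500 × (2.10/9.41)² = 7500 × 0.04980 = 373.5 R/h.
Shield: 7.50/3.20 = 2.344 half-value layers → attenuation 2^(−2.344) = 0.1970.
Combined: 373.5 × 0.1970 = 73.58 R/h.

73.6 R/h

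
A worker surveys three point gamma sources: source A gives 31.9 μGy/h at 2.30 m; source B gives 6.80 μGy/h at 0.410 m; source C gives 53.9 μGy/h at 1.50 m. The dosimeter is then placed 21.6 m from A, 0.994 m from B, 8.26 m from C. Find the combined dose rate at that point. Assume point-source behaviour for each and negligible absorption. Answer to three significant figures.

Each source contributes Iᵢ·(dᵢ/rᵢ)²; contributions add.
A: 31.9 × (2.30/21.6)² = 0.3617 μGy/h
B: 6.80 × (0.410/0.994)² = 1.157 μGy/h
C: 53.9 × (1.50/8.26)² = 1.778 μGy/h
Total = 0.3617 + 1.157 + 1.778 = 3.297 μGy/h.

3.30 μGy/h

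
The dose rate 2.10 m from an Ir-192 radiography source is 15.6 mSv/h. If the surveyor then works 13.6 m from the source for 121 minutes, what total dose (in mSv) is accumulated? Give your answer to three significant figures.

Since intensity falls as 1/r², rate at 13.6 m:
(2.10/13.6)² = 0.02384, so 15.6 × 0.02384 = 0.3719 mSv/h.
Dose = rate × time = 0.3719 mSv/h × 2.017 h = 0.7501 mSv.

0.750 mSv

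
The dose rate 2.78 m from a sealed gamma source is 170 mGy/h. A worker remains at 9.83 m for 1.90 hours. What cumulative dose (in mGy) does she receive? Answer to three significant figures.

25.8 mGy

Using I₁d₁² = I₂d₂², rate at 9.83 m:
(2.78/9.83)² = 0.07998, so 170 × 0.07998 = 13.60 mGy/h.
Dose = rate × time = 13.60 mGy/h × 1.900 h = 25.84 mGy.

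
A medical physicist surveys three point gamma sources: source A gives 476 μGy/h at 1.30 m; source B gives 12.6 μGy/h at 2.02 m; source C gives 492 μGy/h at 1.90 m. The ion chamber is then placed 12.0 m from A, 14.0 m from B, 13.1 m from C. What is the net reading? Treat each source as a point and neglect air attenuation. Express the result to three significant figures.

16.2 μGy/h

Each source contributes Iᵢ·(dᵢ/rᵢ)²; contributions add.
A: 476 × (1.30/12.0)² = 5.586 μGy/h
B: 12.6 × (2.02/14.0)² = 0.2623 μGy/h
C: 492 × (1.90/13.1)² = 10.35 μGy/h
Total = 5.586 + 0.2623 + 10.35 = 16.20 μGy/h.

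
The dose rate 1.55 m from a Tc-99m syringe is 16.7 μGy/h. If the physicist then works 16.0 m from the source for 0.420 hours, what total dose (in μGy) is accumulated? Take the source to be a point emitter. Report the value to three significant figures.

0.0658 μGy

Applying the 1/r² law, rate at 16.0 m:
16.7 × (1.55/16.0)² = 16.7 × 0.009385 = 0.1567 μGy/h.
Dose = rate × time = 0.1567 μGy/h × 0.4200 h = 0.06581 μGy.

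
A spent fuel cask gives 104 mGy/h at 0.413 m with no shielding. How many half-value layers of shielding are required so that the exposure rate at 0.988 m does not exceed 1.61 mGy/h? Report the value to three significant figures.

3.50 half-value layers

At 0.988 m, distance alone gives 104 × (0.413/0.988)² = 104 × 0.1747 = 18.17 mGy/h.
Further attenuation needed: 18.17/1.61 = 11.29.
n = log₂(11.29) = 3.497 half-value layers.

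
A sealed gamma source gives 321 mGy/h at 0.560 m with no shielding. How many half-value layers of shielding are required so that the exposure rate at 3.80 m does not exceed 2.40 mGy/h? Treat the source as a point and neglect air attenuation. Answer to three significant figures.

At 3.80 m, distance alone gives 321 × (0.560/3.80)² = 321 × 0.02172 = 6.972 mGy/h.
Further attenuation needed: 6.972/2.40 = 2.905.
n = log₂(2.905) = 1.539 half-value layers.

1.54 half-value layers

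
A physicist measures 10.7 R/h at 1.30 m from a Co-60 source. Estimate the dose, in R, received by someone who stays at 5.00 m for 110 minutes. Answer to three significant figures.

Intensity scales as (d₁/d₂)², so rate at 5.00 m:
(1.30/5.00)² = 0.06760, so 10.7 × 0.06760 = 0.7233 R/h.
Dose = rate × time = 0.7233 R/h × 1.833 h = 1.326 R.

1.33 R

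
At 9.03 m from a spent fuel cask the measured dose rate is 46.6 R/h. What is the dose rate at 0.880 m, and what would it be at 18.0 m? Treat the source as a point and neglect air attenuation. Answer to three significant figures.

By the inverse-square law,
At 0.880 m: (9.03/0.880)² = 105.3, so 46.6 × 105.3 = 4907 R/h
At 18.0 m: 4907 × (0.880/18.0)² = 4907 × 0.002390 = 11.73 R/h.

4910 R/h; 11.7 R/h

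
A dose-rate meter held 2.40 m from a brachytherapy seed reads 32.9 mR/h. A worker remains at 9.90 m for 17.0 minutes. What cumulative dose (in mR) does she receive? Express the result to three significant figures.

0.548 mR

Using I₁d₁² = I₂d₂², rate at 9.90 m:
(2.40/9.90)² = 0.05877, so 32.9 × 0.05877 = 1.934 mR/h.
Dose = rate × time = 1.934 mR/h × 0.2833 h = 0.5479 mR.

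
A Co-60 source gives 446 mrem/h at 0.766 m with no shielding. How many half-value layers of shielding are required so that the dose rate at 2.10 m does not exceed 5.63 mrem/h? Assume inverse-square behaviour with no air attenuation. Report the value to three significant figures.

3.40 half-value layers

At 2.10 m, distance alone gives 446 × (0.766/2.10)² = 446 × 0.1331 = 59.36 mrem/h.
Further attenuation needed: 59.36/5.63 = 10.54.
n = log₂(10.54) = 3.398 half-value layers.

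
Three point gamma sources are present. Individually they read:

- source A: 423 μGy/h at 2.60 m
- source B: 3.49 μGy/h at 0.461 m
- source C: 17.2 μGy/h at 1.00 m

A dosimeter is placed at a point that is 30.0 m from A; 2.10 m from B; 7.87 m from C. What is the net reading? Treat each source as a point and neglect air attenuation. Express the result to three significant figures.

By superposition, sum each source's inverse-square contribution:
A: 423 × (2.60/30.0)² = 3.177 μGy/h
B: 3.49 × (0.461/2.10)² = 0.1682 μGy/h
C: 17.2 × (1.00/7.87)² = 0.2777 μGy/h
Total = 3.177 + 0.1682 + 0.2777 = 3.623 μGy/h.

3.62 μGy/h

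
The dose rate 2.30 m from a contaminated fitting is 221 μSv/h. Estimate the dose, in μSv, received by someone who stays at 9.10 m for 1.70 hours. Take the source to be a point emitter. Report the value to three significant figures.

24.0 μSv

By the inverse-square law, rate at 9.10 m:
221 × (2.30/9.10)² = 221 × 0.06388 = 14.12 μSv/h.
Dose = rate × time = 14.12 μSv/h × 1.700 h = 24.00 μSv.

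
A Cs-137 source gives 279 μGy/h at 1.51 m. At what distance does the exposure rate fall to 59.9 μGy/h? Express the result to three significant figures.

3.26 m

Using I₁d₁² = I₂d₂², d₂ = d₁·√(I₁/I₂).
I₁/I₂ = 279/59.9 = 4.658, so d₂ = 1.51 × √4.658 = 3.259 m.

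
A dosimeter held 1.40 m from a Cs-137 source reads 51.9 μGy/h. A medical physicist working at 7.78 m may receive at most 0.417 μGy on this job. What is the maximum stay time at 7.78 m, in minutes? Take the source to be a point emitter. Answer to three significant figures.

14.9 min

By the inverse-square law, rate at 7.78 m:
51.9 × (1.40/7.78)² = 51.9 × 0.03238 = 1.681 μGy/h.
Stay time = 0.417 μGy ÷ 1.681 μGy/h = 0.2481 h = 14.89 min.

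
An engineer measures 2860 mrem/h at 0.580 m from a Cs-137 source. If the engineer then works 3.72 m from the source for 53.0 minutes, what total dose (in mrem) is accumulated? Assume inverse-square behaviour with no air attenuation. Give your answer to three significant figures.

61.4 mrem

Using I₁d₁² = I₂d₂², rate at 3.72 m:
2860 × (0.580/3.72)² = 2860 × 0.02431 = 69.53 mrem/h.
Dose = rate × time = 69.53 mrem/h × 0.8833 h = 61.42 mrem.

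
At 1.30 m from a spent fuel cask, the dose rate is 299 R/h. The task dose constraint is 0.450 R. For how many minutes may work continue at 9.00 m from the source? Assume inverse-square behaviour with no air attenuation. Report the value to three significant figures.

4.33 min

Intensity scales as (d₁/d₂)², so rate at 9.00 m:
(1.30/9.00)² = 0.02086, so 299 × 0.02086 = 6.237 R/h.
Stay time = 0.450 R ÷ 6.237 R/h = 0.07215 h = 4.329 min.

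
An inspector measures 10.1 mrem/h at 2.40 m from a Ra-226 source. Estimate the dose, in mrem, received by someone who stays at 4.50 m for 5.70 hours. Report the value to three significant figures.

16.4 mrem

Intensity scales as (d₁/d₂)², so rate at 4.50 m:
(2.40/4.50)² = 0.2844, so 10.1 × 0.2844 = 2.872 mrem/h.
Dose = rate × time = 2.872 mrem/h × 5.700 h = 16.37 mrem.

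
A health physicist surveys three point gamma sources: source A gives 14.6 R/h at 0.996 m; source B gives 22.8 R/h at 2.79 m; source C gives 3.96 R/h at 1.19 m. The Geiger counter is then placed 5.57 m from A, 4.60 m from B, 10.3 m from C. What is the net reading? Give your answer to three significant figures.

Each source contributes Iᵢ·(dᵢ/rᵢ)²; contributions add.
A: 14.6 × (0.996/5.57)² = 0.4668 R/h
B: 22.8 × (2.79/4.60)² = 8.387 R/h
C: 3.96 × (1.19/10.3)² = 0.05286 R/h
Total = 0.4668 + 8.387 + 0.05286 = 8.907 R/h.

8.91 R/h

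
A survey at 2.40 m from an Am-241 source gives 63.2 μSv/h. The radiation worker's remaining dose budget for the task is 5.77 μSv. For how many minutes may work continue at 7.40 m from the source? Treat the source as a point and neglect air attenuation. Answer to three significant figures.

52.1 min

Since intensity falls as 1/r², rate at 7.40 m:
63.2 × (2.40/7.40)² = 63.2 × 0.1052 = 6.649 μSv/h.
Stay time = 5.77 μSv ÷ 6.649 μSv/h = 0.8678 h = 52.07 min.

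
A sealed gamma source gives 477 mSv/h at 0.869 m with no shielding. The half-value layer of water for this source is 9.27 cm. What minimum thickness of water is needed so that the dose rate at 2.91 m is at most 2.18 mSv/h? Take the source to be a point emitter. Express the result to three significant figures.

At 2.91 m, distance alone gives 477 × (0.869/2.91)² = 477 × 0.08918 = 42.54 mSv/h.
Further attenuation needed: 42.54/2.18 = 19.51.
n = log₂(19.51) = 4.286 half-value layers.
Thickness = 4.286 × 9.27 cm = 39.73 cm.

39.7 cm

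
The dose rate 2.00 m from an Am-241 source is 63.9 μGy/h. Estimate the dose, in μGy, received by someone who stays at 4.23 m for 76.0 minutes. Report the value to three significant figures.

Since intensity falls as 1/r², rate at 4.23 m:
(2.00/4.23)² = 0.2236, so 63.9 × 0.2236 = 14.29 μGy/h.
Dose = rate × time = 14.29 μGy/h × 1.267 h = 18.11 μGy.

18.1 μGy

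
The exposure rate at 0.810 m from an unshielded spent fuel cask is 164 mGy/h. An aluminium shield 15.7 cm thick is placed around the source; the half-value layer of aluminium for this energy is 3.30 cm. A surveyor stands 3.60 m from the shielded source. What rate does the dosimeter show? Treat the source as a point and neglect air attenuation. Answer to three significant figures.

0.307 mGy/h

Distance alone: (0.810/3.60)² = 0.05063, so 164 × 0.05063 = 8.303 mGy/h.
Shield: 15.7/3.30 = 4.758 half-value layers → attenuation 2^(−4.758) = 0.03696.
Combined: 8.303 × 0.03696 = 0.3069 mGy/h.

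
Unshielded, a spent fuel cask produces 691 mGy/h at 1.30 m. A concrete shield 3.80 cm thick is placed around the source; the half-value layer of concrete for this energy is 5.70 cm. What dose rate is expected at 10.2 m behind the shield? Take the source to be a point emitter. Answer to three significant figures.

Distance alone: 691 × (1.30/10.2)² = 691 × 0.01624 = 11.22 mGy/h.
Shield: 3.80/5.70 = 0.6667 half-value layers → attenuation 2^(−0.6667) = 0.6299.
Combined: 11.22 × 0.6299 = 7.067 mGy/h.

7.07 mGy/h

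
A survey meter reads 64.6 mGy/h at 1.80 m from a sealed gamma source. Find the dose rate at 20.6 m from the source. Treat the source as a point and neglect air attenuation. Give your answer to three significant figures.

0.493 mGy/h

Since intensity falls as 1/r², the rate at 20.6 m is
64.6 × (1.80/20.6)² = 64.6 × 0.007635 = 0.4932 mGy/h.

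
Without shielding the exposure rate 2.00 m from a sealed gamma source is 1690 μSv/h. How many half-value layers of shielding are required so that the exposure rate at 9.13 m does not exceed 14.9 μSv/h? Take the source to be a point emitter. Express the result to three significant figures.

2.44 half-value layers

At 9.13 m, distance alone gives 1690 × (2.00/9.13)² = 1690 × 0.04799 = 81.10 μSv/h.
Further attenuation needed: 81.10/14.9 = 5.443.
n = log₂(5.443) = 2.444 half-value layers.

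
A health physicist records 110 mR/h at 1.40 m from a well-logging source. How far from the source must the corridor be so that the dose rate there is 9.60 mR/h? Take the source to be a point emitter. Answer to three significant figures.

Applying the 1/r² law, d₂ = d₁·√(I₁/I₂).
I₁/I₂ = 110/9.60 = 11.46, so d₂ = 1.40 × √11.46 = 4.739 m.

4.74 m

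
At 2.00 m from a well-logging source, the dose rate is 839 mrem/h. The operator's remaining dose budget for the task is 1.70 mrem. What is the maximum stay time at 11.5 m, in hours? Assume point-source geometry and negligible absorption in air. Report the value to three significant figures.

0.0670 h

Intensity scales as (d₁/d₂)², so rate at 11.5 m:
(2.00/11.5)² = 0.03025, so 839 × 0.03025 = 25.38 mrem/h.
Stay time = 1.70 mrem ÷ 25.38 mrem/h = 0.06698 h.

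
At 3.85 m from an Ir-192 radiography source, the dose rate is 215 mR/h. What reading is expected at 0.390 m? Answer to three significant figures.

21000 mR/h

Applying the 1/r² law, the rate at 0.390 m is
(3.85/0.390)² = 97.45, so 215 × 97.45 = 20950 mR/h.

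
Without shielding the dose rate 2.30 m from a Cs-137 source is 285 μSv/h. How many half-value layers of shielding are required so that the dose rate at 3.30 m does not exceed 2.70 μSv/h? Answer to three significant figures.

At 3.30 m, distance alone gives 285 × (2.30/3.30)² = 285 × 0.4858 = 138.5 μSv/h.
Further attenuation needed: 138.5/2.70 = 51.30.
n = log₂(51.30) = 5.681 half-value layers.

5.68 half-value layers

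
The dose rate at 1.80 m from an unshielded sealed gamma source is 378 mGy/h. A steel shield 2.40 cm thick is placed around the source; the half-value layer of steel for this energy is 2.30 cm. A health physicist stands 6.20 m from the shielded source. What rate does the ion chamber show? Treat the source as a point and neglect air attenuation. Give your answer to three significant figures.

Distance alone: (1.80/6.20)² = 0.08429, so 378 × 0.08429 = 31.86 mGy/h.
Shield: 2.40/2.30 = 1.043 half-value layers → attenuation 2^(−1.043) = 0.4853.
Combined: 31.86 × 0.4853 = 15.46 mGy/h.

15.5 mGy/h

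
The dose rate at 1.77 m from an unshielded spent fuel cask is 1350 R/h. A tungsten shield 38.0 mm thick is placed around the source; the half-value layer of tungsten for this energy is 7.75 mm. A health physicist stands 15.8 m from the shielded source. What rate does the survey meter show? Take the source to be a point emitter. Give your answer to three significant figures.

Distance alone: (1.77/15.8)² = 0.01255, so 1350 × 0.01255 = 16.94 R/h.
Shield: 38.0/7.75 = 4.903 half-value layers → attenuation 2^(−4.903) = 0.03342.
Combined: 16.94 × 0.03342 = 0.5661 R/h.

0.566 R/h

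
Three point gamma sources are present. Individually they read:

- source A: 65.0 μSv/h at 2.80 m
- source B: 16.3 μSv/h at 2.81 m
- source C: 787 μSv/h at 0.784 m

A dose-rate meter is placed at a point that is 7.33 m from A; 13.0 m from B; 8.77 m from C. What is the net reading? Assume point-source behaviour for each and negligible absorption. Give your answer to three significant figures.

16.5 μSv/h

By superposition, sum each source's inverse-square contribution:
A: 65.0 × (2.80/7.33)² = 9.485 μSv/h
B: 16.3 × (2.81/13.0)² = 0.7616 μSv/h
C: 787 × (0.784/8.77)² = 6.289 μSv/h
Total = 9.485 + 0.7616 + 6.289 = 16.54 μSv/h.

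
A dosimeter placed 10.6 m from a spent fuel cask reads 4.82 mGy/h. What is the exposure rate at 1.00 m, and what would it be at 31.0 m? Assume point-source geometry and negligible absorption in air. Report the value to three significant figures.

Using I₁d₁² = I₂d₂²,
At 1.00 m: (10.6/1.00)² = 112.4, so 4.82 × 112.4 = 541.8 mGy/h
At 31.0 m: (1.00/31.0)² = 0.001041, so 541.8 × 0.001041 = 0.5640 mGy/h.

542 mGy/h; 0.564 mGy/h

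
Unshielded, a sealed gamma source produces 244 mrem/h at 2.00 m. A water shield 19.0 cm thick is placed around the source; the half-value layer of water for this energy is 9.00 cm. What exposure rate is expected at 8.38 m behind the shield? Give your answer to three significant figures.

3.22 mrem/h

Distance alone: (2.00/8.38)² = 0.05696, so 244 × 0.05696 = 13.90 mrem/h.
Shield: 19.0/9.00 = 2.111 half-value layers → attenuation 2^(−2.111) = 0.2315.
Combined: 13.90 × 0.2315 = 3.218 mrem/h.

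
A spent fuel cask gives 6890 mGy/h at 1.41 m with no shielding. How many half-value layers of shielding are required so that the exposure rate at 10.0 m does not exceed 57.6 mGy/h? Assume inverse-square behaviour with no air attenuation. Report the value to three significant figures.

1.25 half-value layers

At 10.0 m, distance alone gives 6890 × (1.41/10.0)² = 6890 × 0.01988 = 137.0 mGy/h.
Further attenuation needed: 137.0/57.6 = 2.378.
n = log₂(2.378) = 1.250 half-value layers.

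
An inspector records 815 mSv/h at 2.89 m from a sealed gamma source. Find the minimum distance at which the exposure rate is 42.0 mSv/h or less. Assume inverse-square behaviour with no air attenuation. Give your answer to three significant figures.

12.7 m

Intensity scales as (d₁/d₂)², so d₂ = d₁·√(I₁/I₂).
I₁/I₂ = 815/42.0 = 19.40, so d₂ = 2.89 × √19.40 = 12.73 m.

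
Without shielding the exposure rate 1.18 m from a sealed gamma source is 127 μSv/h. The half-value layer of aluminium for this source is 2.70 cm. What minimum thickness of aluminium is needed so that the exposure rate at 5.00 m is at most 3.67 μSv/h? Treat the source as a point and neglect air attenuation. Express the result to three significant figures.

2.56 cm

At 5.00 m, distance alone gives 127 × (1.18/5.00)² = 127 × 0.05570 = 7.074 μSv/h.
Further attenuation needed: 7.074/3.67 = 1.928.
n = log₂(1.928) = 0.9471 half-value layers.
Thickness = 0.9471 × 2.70 cm = 2.557 cm.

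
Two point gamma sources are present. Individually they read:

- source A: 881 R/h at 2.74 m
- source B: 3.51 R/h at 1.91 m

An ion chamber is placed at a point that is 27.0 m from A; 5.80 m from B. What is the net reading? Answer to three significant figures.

9.45 R/h

Each source contributes Iᵢ·(dᵢ/rᵢ)²; contributions add.
A: 881 × (2.74/27.0)² = 9.073 R/h
B: 3.51 × (1.91/5.80)² = 0.3806 R/h
Total = 9.073 + 0.3806 = 9.454 R/h.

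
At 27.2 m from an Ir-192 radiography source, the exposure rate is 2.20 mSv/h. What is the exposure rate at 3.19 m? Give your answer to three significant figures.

Intensity scales as (d₁/d₂)², so the rate at 3.19 m is
(27.2/3.19)² = 72.70, so 2.20 × 72.70 = 159.9 mSv/h.

160 mSv/h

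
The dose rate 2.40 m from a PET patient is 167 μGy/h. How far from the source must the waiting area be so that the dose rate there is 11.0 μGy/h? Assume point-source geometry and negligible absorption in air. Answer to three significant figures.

Applying the 1/r² law, d₂ = d₁·√(I₁/I₂).
I₁/I₂ = 167/11.0 = 15.18, so d₂ = 2.40 × √15.18 = 9.351 m.

9.35 m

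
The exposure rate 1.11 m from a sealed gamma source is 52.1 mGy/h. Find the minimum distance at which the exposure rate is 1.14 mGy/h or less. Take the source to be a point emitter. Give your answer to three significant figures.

7.50 m

Since intensity falls as 1/r², d₂ = d₁·√(I₁/I₂).
I₁/I₂ = 52.1/1.14 = 45.70, so d₂ = 1.11 × √45.70 = 7.504 m.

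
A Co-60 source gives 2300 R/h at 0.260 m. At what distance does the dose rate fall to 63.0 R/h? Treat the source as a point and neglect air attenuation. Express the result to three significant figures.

1.57 m

Since intensity falls as 1/r², d₂ = d₁·√(I₁/I₂).
I₁/I₂ = 2300/63.0 = 36.51, so d₂ = 0.260 × √36.51 = 1.571 m.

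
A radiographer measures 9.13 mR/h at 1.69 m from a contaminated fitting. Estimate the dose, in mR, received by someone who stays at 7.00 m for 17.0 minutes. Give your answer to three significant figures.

Using I₁d₁² = I₂d₂², rate at 7.00 m:
9.13 × (1.69/7.00)² = 9.13 × 0.05829 = 0.5322 mR/h.
Dose = rate × time = 0.5322 mR/h × 0.2833 h = 0.1508 mR.

0.151 mR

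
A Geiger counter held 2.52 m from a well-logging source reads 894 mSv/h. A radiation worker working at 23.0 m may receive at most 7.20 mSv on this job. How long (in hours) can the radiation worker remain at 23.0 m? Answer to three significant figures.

Using I₁d₁² = I₂d₂², rate at 23.0 m:
894 × (2.52/23.0)² = 894 × 0.01200 = 10.73 mSv/h.
Stay time = 7.20 mSv ÷ 10.73 mSv/h = 0.6710 h.

0.671 h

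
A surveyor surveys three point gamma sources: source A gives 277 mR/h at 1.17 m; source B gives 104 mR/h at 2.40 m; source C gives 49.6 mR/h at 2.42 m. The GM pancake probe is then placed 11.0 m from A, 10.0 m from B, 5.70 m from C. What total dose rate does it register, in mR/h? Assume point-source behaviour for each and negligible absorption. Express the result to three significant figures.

18.1 mR/h

Each source contributes Iᵢ·(dᵢ/rᵢ)²; contributions add.
A: 277 × (1.17/11.0)² = 3.134 mR/h
B: 104 × (2.40/10.0)² = 5.990 mR/h
C: 49.6 × (2.42/5.70)² = 8.941 mR/h
Total = 3.134 + 5.990 + 8.941 = 18.07 mR/h.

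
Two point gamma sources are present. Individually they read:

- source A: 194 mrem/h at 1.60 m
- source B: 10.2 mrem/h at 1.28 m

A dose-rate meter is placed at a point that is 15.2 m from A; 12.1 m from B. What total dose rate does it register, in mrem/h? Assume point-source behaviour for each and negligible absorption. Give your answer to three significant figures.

2.26 mrem/h

By superposition, sum each source's inverse-square contribution:
A: 194 × (1.60/15.2)² = 2.150 mrem/h
B: 10.2 × (1.28/12.1)² = 0.1141 mrem/h
Total = 2.150 + 0.1141 = 2.264 mrem/h.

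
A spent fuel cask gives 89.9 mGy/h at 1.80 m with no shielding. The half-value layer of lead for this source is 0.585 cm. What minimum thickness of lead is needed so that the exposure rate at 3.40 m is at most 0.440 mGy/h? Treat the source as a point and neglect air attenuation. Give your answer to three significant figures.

At 3.40 m, distance alone gives 89.9 × (1.80/3.40)² = 89.9 × 0.2803 = 25.20 mGy/h.
Further attenuation needed: 25.20/0.440 = 57.27.
n = log₂(57.27) = 5.840 half-value layers.
Thickness = 5.840 × 0.585 cm = 3.416 cm.

3.42 cm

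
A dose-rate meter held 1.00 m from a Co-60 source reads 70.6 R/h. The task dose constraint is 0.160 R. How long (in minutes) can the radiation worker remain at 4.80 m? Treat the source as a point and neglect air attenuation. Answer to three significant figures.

3.13 min

By the inverse-square law, rate at 4.80 m:
(1.00/4.80)² = 0.04340, so 70.6 × 0.04340 = 3.064 R/h.
Stay time = 0.160 R ÷ 3.064 R/h = 0.05222 h = 3.133 min.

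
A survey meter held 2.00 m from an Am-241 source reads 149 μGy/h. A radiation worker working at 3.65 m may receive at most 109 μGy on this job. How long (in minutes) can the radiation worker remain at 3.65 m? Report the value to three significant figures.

146 min

By the inverse-square law, rate at 3.65 m:
149 × (2.00/3.65)² = 149 × 0.3002 = 44.73 μGy/h.
Stay time = 109 μGy ÷ 44.73 μGy/h = 2.437 h = 146.2 min.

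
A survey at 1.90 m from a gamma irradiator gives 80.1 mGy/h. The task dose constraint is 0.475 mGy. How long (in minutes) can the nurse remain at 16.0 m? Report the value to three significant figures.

Using I₁d₁² = I₂d₂², rate at 16.0 m:
80.1 × (1.90/16.0)² = 80.1 × 0.01410 = 1.129 mGy/h.
Stay time = 0.475 mGy ÷ 1.129 mGy/h = 0.4207 h = 25.24 min.

25.2 min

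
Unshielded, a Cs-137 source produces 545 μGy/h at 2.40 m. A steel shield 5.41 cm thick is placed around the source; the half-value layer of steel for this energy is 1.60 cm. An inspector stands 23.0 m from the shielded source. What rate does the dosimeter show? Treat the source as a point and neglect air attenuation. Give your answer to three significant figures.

0.570 μGy/h

Distance alone: (2.40/23.0)² = 0.01089, so 545 × 0.01089 = 5.935 μGy/h.
Shield: 5.41/1.60 = 3.381 half-value layers → attenuation 2^(−3.381) = 0.09599.
Combined: 5.935 × 0.09599 = 0.5697 μGy/h.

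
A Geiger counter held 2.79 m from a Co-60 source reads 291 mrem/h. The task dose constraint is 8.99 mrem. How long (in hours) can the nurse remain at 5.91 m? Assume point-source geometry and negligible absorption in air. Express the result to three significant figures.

By the inverse-square law, rate at 5.91 m:
(2.79/5.91)² = 0.2229, so 291 × 0.2229 = 64.86 mrem/h.
Stay time = 8.99 mrem ÷ 64.86 mrem/h = 0.1386 h.

0.139 h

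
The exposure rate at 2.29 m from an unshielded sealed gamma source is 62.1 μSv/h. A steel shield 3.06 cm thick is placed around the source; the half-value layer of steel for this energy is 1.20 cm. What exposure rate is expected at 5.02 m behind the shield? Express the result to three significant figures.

Distance alone: (2.29/5.02)² = 0.2081, so 62.1 × 0.2081 = 12.92 μSv/h.
Shield: 3.06/1.20 = 2.550 half-value layers → attenuation 2^(−2.550) = 0.1708.
Combined: 12.92 × 0.1708 = 2.207 μSv/h.

2.21 μSv/h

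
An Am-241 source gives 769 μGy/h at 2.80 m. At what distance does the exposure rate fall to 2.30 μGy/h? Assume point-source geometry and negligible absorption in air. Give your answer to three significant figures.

Intensity scales as (d₁/d₂)², so d₂ = d₁·√(I₁/I₂).
I₁/I₂ = 769/2.30 = 334.3, so d₂ = 2.80 × √334.3 = 51.19 m.

51.2 m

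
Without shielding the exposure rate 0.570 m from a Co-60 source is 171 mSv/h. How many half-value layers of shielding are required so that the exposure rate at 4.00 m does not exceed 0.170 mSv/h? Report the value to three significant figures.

At 4.00 m, distance alone gives 171 × (0.570/4.00)² = 171 × 0.02031 = 3.473 mSv/h.
Further attenuation needed: 3.473/0.170 = 20.43.
n = log₂(20.43) = 4.353 half-value layers.

4.35 half-value layers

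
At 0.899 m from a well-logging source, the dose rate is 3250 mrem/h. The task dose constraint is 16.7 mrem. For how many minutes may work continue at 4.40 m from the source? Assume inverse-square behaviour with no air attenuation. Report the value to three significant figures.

By the inverse-square law, rate at 4.40 m:
3250 × (0.899/4.40)² = 3250 × 0.04175 = 135.7 mrem/h.
Stay time = 16.7 mrem ÷ 135.7 mrem/h = 0.1231 h = 7.386 min.

7.39 min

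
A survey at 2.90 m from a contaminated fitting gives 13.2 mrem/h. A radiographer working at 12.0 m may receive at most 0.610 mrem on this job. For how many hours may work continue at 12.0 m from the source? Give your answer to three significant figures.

0.791 h

Since intensity falls as 1/r², rate at 12.0 m:
(2.90/12.0)² = 0.05840, so 13.2 × 0.05840 = 0.7709 mrem/h.
Stay time = 0.610 mrem ÷ 0.7709 mrem/h = 0.7913 h.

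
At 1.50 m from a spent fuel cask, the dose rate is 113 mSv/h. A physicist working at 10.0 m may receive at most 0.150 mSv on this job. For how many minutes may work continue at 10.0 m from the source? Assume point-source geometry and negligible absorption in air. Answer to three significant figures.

3.54 min

Intensity scales as (d₁/d₂)², so rate at 10.0 m:
113 × (1.50/10.0)² = 113 × 0.02250 = 2.542 mSv/h.
Stay time = 0.150 mSv ÷ 2.542 mSv/h = 0.05901 h = 3.541 min.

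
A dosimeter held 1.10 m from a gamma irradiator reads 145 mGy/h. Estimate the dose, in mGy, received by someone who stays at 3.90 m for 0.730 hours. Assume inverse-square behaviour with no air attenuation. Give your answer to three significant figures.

8.42 mGy

By the inverse-square law, rate at 3.90 m:
(1.10/3.90)² = 0.07955, so 145 × 0.07955 = 11.53 mGy/h.
Dose = rate × time = 11.53 mGy/h × 0.7300 h = 8.417 mGy.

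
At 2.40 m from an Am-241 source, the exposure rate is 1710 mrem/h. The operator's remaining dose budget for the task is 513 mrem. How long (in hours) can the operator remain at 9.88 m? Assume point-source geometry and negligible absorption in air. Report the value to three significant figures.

5.08 h

Intensity scales as (d₁/d₂)², so rate at 9.88 m:
(2.40/9.88)² = 0.05901, so 1710 × 0.05901 = 100.9 mrem/h.
Stay time = 513 mrem ÷ 100.9 mrem/h = 5.084 h.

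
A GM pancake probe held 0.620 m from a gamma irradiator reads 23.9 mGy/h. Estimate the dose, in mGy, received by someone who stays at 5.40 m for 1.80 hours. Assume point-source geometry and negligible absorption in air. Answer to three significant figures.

0.567 mGy

Applying the 1/r² law, rate at 5.40 m:
(0.620/5.40)² = 0.01318, so 23.9 × 0.01318 = 0.3150 mGy/h.
Dose = rate × time = 0.3150 mGy/h × 1.800 h = 0.5670 mGy.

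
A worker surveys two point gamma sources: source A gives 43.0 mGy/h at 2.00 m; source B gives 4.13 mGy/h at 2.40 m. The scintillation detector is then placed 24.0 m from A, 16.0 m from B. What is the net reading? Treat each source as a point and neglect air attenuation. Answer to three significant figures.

Each source contributes Iᵢ·(dᵢ/rᵢ)²; contributions add.
A: 43.0 × (2.00/24.0)² = 0.2986 mGy/h
B: 4.13 × (2.40/16.0)² = 0.09292 mGy/h
Total = 0.2986 + 0.09292 = 0.3915 mGy/h.

0.392 mGy/h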